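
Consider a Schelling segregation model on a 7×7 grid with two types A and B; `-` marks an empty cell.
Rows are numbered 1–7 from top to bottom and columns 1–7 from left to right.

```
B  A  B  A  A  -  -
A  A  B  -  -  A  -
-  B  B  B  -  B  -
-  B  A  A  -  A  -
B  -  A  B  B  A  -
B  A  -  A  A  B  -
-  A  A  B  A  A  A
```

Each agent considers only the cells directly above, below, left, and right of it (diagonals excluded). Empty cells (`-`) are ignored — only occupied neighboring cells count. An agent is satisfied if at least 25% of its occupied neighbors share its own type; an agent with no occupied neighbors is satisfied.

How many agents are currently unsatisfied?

(1,1)B 0/2 not
(1,2)A 1/3 satisfied
(1,3)B 1/3 satisfied
(1,4)A 1/2 satisfied
(1,5)A 1/1 satisfied
(2,1)A 1/2 satisfied
(2,2)A 2/4 satisfied
(2,3)B 2/3 satisfied
(2,6)A 0/1 not
(3,2)B 2/3 satisfied
(3,3)B 3/4 satisfied
(3,4)B 1/2 satisfied
(3,6)B 0/2 not
(4,2)B 1/2 satisfied
(4,3)A 2/4 satisfied
(4,4)A 1/3 satisfied
(4,6)A 1/2 satisfied
(5,1)B 1/1 satisfied
(5,3)A 1/2 satisfied
(5,4)B 1/4 satisfied
(5,5)B 1/3 satisfied
(5,6)A 1/3 satisfied
(6,1)B 1/2 satisfied
(6,2)A 1/2 satisfied
(6,4)A 1/3 satisfied
(6,5)A 2/4 satisfied
(6,6)B 0/3 not
(7,2)A 2/2 satisfied
(7,3)A 1/2 satisfied
(7,4)B 0/3 not
(7,5)A 2/3 satisfied
(7,6)A 2/3 satisfied
(7,7)A 1/1 satisfied
Unsatisfied: (1,1), (2,6), (3,6), (6,6), (7,4) — 5 in total.

5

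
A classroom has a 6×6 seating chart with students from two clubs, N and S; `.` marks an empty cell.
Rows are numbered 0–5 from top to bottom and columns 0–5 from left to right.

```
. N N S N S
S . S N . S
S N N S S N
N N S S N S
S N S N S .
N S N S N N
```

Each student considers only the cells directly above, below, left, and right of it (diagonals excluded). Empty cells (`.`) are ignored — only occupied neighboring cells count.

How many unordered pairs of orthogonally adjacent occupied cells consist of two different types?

Scan each occupied cell's neighbors to the right and below so each pair is counted once.
From row 0: 5 unlike of 7 pairs (running 5/7).
From row 1: 4 unlike of 5 pairs (running 9/12).
From row 2: 7 unlike of 11 pairs (running 16/23).
From row 3: 6 unlike of 10 pairs (running 22/33).
From row 4: 9 unlike of 9 pairs (running 31/42).
From row 5: 4 unlike of 5 pairs (running 35/47).
Total adjacent occupied pairs: 47; unlike-type pairs: 35.

35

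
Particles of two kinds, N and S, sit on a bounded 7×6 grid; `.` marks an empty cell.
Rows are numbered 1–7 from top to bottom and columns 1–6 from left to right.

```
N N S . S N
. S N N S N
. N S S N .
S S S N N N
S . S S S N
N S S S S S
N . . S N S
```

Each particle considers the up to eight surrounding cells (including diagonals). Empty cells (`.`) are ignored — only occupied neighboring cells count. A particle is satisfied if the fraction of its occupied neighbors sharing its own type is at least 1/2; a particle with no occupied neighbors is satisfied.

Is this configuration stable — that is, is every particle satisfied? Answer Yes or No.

No

(1,1)N 1/2 ✓
(1,2)N 2/4 ✓
(1,3)S 1/4 ✗
(1,5)S 1/4 ✗
(1,6)N 1/3 ✗
(2,2)S 2/6 ✗
(2,3)N 3/7 ✗
(2,4)N 2/7 ✗
(2,5)S 2/6 ✗
(2,6)N 2/4 ✓
(3,2)N 1/6 ✗
(3,3)S 4/8 ✓
(3,4)S 3/8 ✗
(3,5)N 5/7 ✓
(4,1)S 2/3 ✓
(4,2)S 5/6 ✓
(4,3)S 5/7 ✓
(4,4)N 2/8 ✗
(4,5)N 4/7 ✓
(4,6)N 3/4 ✓
(5,1)S 3/4 ✓
(5,3)S 6/7 ✓
(5,4)S 6/8 ✓
(5,5)S 4/8 ✓
(5,6)N 2/5 ✗
(6,1)N 1/3 ✗
(6,2)S 3/5 ✓
(6,3)S 5/5 ✓
(6,4)S 6/7 ✓
(6,5)S 6/8 ✓
(6,6)S 3/5 ✓
(7,1)N 1/2 ✓
(7,4)S 3/4 ✓
(7,5)N 0/5 ✗
(7,6)S 2/3 ✓
For instance (1,3) has only 1/4 same-type neighbors, below 1/2.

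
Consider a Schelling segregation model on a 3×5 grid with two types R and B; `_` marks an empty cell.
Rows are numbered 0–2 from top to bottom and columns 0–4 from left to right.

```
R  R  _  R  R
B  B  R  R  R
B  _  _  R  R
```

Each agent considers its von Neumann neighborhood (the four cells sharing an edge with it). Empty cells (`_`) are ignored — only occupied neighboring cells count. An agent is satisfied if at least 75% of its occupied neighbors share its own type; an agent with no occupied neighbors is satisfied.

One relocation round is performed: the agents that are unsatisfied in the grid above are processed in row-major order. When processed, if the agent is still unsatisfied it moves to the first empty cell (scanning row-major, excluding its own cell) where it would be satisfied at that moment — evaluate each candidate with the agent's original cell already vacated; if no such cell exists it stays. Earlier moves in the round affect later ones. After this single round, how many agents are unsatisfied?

0

Initially unsatisfied (in order): (0,0), (0,1), (1,0), (1,1), (1,2).
  (0,0) → (0,2).
  (0,1) → (2,2).
  (1,0): now satisfied by earlier moves; stays.
  (1,1) → (0,0).
  (1,2): now satisfied by earlier moves; stays.
Resulting grid:
B _ R R R
B _ R R R
B _ R R R
All satisfied now.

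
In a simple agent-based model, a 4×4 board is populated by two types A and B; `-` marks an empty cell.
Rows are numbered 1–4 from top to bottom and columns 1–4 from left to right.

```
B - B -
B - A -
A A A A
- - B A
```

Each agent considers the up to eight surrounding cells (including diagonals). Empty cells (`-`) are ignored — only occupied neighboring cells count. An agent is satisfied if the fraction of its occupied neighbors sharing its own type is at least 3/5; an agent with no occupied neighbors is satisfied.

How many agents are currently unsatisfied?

4

Row 1: (1,1)B 1/1 ✓ · (1,3)B 0/1 ✗
Row 2: (2,1)B 1/3 ✗ · (2,3)A 3/4 ✓
Row 3: (3,1)A 1/2 ✗ · (3,2)A 3/5 ✓ · (3,3)A 4/5 ✓ · (3,4)A 3/4 ✓
Row 4: (4,3)B 0/4 ✗ · (4,4)A 2/3 ✓
Unsatisfied: (1,3), (2,1), (3,1), (4,3) — 4 in total.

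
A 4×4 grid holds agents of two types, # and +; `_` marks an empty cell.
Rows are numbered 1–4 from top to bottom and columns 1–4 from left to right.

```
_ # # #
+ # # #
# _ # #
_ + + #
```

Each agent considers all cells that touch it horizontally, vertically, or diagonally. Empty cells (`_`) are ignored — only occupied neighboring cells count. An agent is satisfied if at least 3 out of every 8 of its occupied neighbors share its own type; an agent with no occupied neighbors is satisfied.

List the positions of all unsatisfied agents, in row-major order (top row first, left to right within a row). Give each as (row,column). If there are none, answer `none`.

Row 1: (1,2)# 3/4 satisfied · (1,3)# 5/5 satisfied · (1,4)# 3/3 satisfied
Row 2: (2,1)+ 0/3 not · (2,2)# 5/6 satisfied · (2,3)# 7/7 satisfied · (2,4)# 5/5 satisfied
Row 3: (3,1)# 1/3 not · (3,3)# 5/7 satisfied · (3,4)# 4/5 satisfied
Row 4: (4,2)+ 1/3 not · (4,3)+ 1/4 not · (4,4)# 2/3 satisfied

(2,1), (3,1), (4,2), (4,3)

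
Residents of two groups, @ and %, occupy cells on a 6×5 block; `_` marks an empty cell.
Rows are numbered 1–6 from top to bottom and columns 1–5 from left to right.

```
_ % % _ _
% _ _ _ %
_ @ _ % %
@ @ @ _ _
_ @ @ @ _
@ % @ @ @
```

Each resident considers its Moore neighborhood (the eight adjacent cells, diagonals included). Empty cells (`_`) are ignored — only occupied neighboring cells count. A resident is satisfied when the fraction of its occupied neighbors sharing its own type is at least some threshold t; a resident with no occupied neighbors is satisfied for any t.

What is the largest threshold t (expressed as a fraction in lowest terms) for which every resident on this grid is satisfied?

0/1

(1,2)% 2/2
(1,3)% 1/1
(2,1)% 1/2
(2,5)% 2/2
(3,2)@ 3/4
(3,4)% 2/3
(3,5)% 2/2
(4,1)@ 3/3
(4,2)@ 5/5
(4,3)@ 5/6
(5,2)@ 6/7
(5,3)@ 6/7
(5,4)@ 5/5
(6,1)@ 1/2
(6,2)% 0/4
(6,3)@ 4/5
(6,4)@ 4/4
(6,5)@ 2/2
The smallest same-type fraction is 0/4 at (6,2), which reduces to 0/1. Any threshold above that leaves this resident unsatisfied.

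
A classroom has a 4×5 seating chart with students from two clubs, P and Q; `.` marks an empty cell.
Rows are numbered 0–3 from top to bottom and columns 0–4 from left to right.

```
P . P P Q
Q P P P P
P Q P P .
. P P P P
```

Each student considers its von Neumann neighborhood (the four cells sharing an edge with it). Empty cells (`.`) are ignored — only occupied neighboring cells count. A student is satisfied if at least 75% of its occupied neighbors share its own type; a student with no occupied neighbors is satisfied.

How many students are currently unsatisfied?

(0,0)P 0/1 unhappy
(0,2)P 2/2 ok
(0,3)P 2/3 unhappy
(0,4)Q 0/2 unhappy
(1,0)Q 0/3 unhappy
(1,1)P 1/3 unhappy
(1,2)P 4/4 ok
(1,3)P 4/4 ok
(1,4)P 1/2 unhappy
(2,0)P 0/2 unhappy
(2,1)Q 0/4 unhappy
(2,2)P 3/4 ok
(2,3)P 3/3 ok
(3,1)P 1/2 unhappy
(3,2)P 3/3 ok
(3,3)P 3/3 ok
(3,4)P 1/1 ok
Unsatisfied: (0,0), (0,3), (0,4), (1,0), (1,1), (1,4), (2,0), (2,1), (3,1) — 9 in total.

9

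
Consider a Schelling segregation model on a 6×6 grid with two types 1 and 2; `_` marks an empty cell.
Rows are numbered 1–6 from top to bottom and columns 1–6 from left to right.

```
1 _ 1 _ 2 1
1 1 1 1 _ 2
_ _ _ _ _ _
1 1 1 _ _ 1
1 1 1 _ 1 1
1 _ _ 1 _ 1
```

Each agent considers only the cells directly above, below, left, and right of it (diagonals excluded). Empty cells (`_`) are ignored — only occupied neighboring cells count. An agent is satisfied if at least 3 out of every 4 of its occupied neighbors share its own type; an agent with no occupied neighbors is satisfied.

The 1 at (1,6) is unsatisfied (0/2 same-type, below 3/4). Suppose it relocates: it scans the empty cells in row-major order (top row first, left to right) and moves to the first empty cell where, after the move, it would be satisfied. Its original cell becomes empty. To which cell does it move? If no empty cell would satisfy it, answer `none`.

Vacating (1,6). Empty cells in order:
  (1,2): 3/3 same-type → satisfied — stop here.

(1,2)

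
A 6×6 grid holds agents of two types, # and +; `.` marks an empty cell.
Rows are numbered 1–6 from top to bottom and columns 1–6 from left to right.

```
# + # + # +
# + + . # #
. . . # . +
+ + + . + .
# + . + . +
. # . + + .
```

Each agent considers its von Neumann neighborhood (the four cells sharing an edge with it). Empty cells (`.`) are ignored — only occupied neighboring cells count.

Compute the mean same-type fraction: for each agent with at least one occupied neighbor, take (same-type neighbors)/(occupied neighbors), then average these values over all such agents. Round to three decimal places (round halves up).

(1,1)# 1/2
(1,2)+ 1/3
(1,3)# 0/3
(1,4)+ 0/2
(1,5)# 1/3
(1,6)+ 0/2
(2,1)# 1/2
(2,2)+ 2/3
(2,3)+ 1/2
(2,5)# 2/2
(2,6)# 1/3
(3,4)# — no occupied neighbors
(3,6)+ 0/1
(4,1)+ 1/2
(4,2)+ 3/3
(4,3)+ 1/1
(4,5)+ — no occupied neighbors
(5,1)# 0/2
(5,2)+ 1/3
(5,4)+ 1/1
(5,6)+ — no occupied neighbors
(6,2)# 0/1
(6,4)+ 2/2
(6,5)+ 1/1
Sum over 21 agents: 1/2 + 1/3 + 0/3 + 0/2 + 1/3 + 0/2 + 1/2 + 2/3 + 1/2 + 2/2 + 1/3 + 0/1 + 1/2 + 3/3 + 1/1 + 0/2 + 1/3 + 1/1 + 0/1 + 2/2 + 1/1 = 10; mean = 10 ÷ 21 = 10/21 = 0.476190… → 0.476.

0.476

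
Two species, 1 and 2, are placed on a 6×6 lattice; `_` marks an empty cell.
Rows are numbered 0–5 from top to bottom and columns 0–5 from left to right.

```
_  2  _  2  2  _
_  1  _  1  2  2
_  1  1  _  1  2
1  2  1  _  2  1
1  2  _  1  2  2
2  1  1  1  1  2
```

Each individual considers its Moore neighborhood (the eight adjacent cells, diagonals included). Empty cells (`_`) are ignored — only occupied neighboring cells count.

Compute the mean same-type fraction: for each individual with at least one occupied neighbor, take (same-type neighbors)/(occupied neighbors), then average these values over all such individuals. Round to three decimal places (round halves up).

0.525

Row 0: (0,1)2 0/1 · (0,3)2 2/3 · (0,4)2 3/4
Row 1: (1,1)1 2/3 · (1,3)1 2/5 · (1,4)2 4/6 · (1,5)2 3/4
Row 2: (2,1)1 4/5 · (2,2)1 4/5 · (2,4)1 2/6 · (2,5)2 3/5
Row 3: (3,0)1 2/4 · (3,1)2 1/6 · (3,2)1 3/5 · (3,4)2 3/6 · (3,5)1 1/5
Row 4: (4,0)1 2/5 · (4,1)2 2/7 · (4,3)1 4/6 · (4,4)2 3/7 · (4,5)2 3/5
Row 5: (5,0)2 1/3 · (5,1)1 2/4 · (5,2)1 3/4 · (5,3)1 3/4 · (5,4)1 2/5 · (5,5)2 2/3
Sum over 27 individuals: 0/1 + 2/3 + 3/4 + 2/3 + 2/5 + 4/6 + 3/4 + 4/5 + 4/5 + 2/6 + 3/5 + 2/4 + 1/6 + 3/5 + 3/6 + 1/5 + 2/5 + 2/7 + 4/6 + 3/7 + 3/5 + 1/3 + 2/4 + 3/4 + 3/4 + 2/5 + 2/3 = 1489/105; mean = 1489/105 ÷ 27 = 1489/2835 = 0.525220… → 0.525.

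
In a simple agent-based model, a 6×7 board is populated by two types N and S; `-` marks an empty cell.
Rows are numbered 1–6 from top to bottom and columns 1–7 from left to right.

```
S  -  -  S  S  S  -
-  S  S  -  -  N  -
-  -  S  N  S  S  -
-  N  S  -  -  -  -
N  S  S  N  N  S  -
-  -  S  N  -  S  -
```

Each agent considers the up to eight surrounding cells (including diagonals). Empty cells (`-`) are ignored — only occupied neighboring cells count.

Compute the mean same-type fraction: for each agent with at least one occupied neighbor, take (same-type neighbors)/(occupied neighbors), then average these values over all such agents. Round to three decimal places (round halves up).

Row 1: (1,1)S 1/1 · (1,4)S 2/2 · (1,5)S 2/3 · (1,6)S 1/2
Row 2: (2,2)S 3/3 · (2,3)S 3/4 · (2,6)N 0/4
Row 3: (3,3)S 3/5 · (3,4)N 0/4 · (3,5)S 1/3 · (3,6)S 1/2
Row 4: (4,2)N 1/5 · (4,3)S 3/6
Row 5: (5,1)N 1/2 · (5,2)S 3/5 · (5,3)S 3/6 · (5,4)N 2/5 · (5,5)N 2/4 · (5,6)S 1/2
Row 6: (6,3)S 2/4 · (6,4)N 2/4 · (6,6)S 1/2
Sum over 22 agents: 1/1 + 2/2 + 2/3 + 1/2 + 3/3 + 3/4 + 0/4 + 3/5 + 0/4 + 1/3 + 1/2 + 1/5 + 3/6 + 1/2 + 3/5 + 3/6 + 2/5 + 2/4 + 1/2 + 2/4 + 2/4 + 1/2 = 231/20; mean = 231/20 ÷ 22 = 21/40 = 0.525 → 0.525.

0.525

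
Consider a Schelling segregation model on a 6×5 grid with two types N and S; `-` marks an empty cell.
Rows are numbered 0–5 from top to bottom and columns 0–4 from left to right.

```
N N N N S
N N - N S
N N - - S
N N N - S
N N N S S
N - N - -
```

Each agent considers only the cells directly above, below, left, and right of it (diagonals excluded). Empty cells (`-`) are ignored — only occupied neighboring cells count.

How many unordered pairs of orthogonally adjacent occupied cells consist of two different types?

Scan each occupied cell's neighbors to the right and below so each pair is counted once.
From row 0: 1 unlike of 8 pairs (running 1/8).
From row 1: 1 unlike of 5 pairs (running 2/13).
From row 2: 0 unlike of 4 pairs (running 2/17).
From row 3: 0 unlike of 6 pairs (running 2/23).
From row 4: 1 unlike of 6 pairs (running 3/29).
Total adjacent occupied pairs: 29; unlike-type pairs: 3.

3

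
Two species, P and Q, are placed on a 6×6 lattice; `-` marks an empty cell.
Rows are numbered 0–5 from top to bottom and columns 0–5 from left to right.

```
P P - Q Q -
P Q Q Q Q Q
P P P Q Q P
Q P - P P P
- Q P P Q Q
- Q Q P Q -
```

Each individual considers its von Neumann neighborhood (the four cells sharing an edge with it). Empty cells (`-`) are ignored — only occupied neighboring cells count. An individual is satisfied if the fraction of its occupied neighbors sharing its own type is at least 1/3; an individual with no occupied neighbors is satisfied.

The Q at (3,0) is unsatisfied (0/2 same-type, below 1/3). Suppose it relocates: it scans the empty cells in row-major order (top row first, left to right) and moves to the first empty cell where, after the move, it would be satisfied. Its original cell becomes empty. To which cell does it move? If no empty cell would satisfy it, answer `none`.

Vacating (3,0). Empty cells in order:
  (0,2): 2/3 same-type → satisfied — stop here.

(0,2)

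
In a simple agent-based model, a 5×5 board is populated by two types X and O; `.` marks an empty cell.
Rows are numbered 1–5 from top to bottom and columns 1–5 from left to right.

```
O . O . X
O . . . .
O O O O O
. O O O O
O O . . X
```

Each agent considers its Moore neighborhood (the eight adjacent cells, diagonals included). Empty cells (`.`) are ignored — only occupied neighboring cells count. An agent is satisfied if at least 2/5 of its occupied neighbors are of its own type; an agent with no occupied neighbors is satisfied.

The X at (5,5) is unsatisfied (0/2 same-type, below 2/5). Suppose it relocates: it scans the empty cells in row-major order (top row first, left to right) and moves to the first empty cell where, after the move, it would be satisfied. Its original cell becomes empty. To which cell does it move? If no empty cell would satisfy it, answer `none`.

(1,4)

Vacating (5,5). Empty cells in order:
  (1,2): 0/3 same-type → still unsatisfied.
  (1,4): 1/2 same-type → satisfied — stop here.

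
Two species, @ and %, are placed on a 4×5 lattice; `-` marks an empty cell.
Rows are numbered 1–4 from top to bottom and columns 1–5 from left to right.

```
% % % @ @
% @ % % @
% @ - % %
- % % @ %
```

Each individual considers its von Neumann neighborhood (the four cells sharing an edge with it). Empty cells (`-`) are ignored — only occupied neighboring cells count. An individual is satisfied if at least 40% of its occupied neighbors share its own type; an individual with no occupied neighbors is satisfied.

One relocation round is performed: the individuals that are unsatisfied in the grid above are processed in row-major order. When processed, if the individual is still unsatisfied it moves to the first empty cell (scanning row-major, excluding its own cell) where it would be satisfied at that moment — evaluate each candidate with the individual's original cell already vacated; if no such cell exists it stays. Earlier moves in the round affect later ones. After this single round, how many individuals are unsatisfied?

Initially unsatisfied (in order): (1,4), (2,2), (2,5), (3,2), (4,4).
  (1,4): no empty cell satisfies it; stays.
  (2,2): no empty cell satisfies it; stays.
  (2,5): no empty cell satisfies it; stays.
  (3,2): no empty cell satisfies it; stays.
  (4,4): no empty cell satisfies it; stays.
Resulting grid:
% % % @ @
% @ % % @
% @ - % %
- % % @ %
Unsatisfied now: (1,4), (2,2), (2,5), (3,2), (4,4).

5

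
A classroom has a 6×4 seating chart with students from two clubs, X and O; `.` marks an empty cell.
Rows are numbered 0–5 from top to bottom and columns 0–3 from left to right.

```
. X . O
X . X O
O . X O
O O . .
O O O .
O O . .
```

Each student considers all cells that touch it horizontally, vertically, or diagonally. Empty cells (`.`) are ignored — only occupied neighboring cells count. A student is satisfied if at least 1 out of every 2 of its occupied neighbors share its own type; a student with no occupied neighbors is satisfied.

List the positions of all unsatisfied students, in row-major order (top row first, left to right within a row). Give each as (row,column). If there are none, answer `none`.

(1,2), (2,2), (2,3)

(0,1)X 2/2 ✓
(0,3)O 1/2 ✓
(1,0)X 1/2 ✓
(1,2)X 2/5 ✗
(1,3)O 2/4 ✓
(2,0)O 2/3 ✓
(2,2)X 1/4 ✗
(2,3)O 1/3 ✗
(3,0)O 4/4 ✓
(3,1)O 5/6 ✓
(4,0)O 5/5 ✓
(4,1)O 6/6 ✓
(4,2)O 3/3 ✓
(5,0)O 3/3 ✓
(5,1)O 4/4 ✓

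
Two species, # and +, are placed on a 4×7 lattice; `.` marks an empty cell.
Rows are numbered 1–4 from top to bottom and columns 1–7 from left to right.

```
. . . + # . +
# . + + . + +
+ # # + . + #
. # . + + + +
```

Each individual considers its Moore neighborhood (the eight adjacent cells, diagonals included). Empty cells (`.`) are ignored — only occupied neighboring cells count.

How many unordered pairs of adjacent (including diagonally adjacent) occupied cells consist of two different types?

16

Scan each occupied cell's neighbors to the right and below (and the two forward diagonals) so each pair is counted once.
Row 1: +(1,4)–#(1,5)≠ +(1,4)–+(2,4)= +(1,4)–+(2,3)= #(1,5)–+(2,6)≠ #(1,5)–+(2,4)≠ +(1,7)–+(2,7)= +(1,7)–+(2,6)=  → 3/7 unlike.
Row 2: #(2,1)–+(3,1)≠ #(2,1)–#(3,2)= +(2,3)–+(2,4)= +(2,3)–#(3,3)≠ +(2,3)–+(3,4)= +(2,3)–#(3,2)≠ +(2,4)–+(3,4)= +(2,4)–#(3,3)≠ +(2,6)–+(2,7)= +(2,6)–+(3,6)= +(2,6)–#(3,7)≠ +(2,7)–#(3,7)≠ +(2,7)–+(3,6)=  → 6/13 unlike.
Row 3: +(3,1)–#(3,2)≠ +(3,1)–#(4,2)≠ #(3,2)–#(3,3)= #(3,2)–#(4,2)= #(3,3)–+(3,4)≠ #(3,3)–+(4,4)≠ #(3,3)–#(4,2)= +(3,4)–+(4,4)= +(3,4)–+(4,5)= +(3,6)–#(3,7)≠ +(3,6)–+(4,6)= +(3,6)–+(4,7)= +(3,6)–+(4,5)= #(3,7)–+(4,7)≠ #(3,7)–+(4,6)≠  → 7/15 unlike.
Row 4: +(4,4)–+(4,5)= +(4,5)–+(4,6)= +(4,6)–+(4,7)=  → 0/3 unlike.
Total adjacent occupied pairs: 38; unlike-type pairs: 16.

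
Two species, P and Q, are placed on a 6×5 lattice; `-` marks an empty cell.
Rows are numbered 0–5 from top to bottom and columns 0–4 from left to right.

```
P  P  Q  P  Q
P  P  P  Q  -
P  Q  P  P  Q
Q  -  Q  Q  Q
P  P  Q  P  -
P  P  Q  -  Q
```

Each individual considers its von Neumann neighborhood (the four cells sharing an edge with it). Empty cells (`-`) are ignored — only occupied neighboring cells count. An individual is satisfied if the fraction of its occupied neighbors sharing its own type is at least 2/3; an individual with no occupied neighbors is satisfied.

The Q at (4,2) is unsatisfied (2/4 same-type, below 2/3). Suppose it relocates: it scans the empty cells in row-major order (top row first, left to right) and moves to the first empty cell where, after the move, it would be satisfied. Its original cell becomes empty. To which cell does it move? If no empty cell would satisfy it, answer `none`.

Vacating (4,2). Empty cells in order:
  (1,4): 3/3 same-type → satisfied — stop here.

(1,4)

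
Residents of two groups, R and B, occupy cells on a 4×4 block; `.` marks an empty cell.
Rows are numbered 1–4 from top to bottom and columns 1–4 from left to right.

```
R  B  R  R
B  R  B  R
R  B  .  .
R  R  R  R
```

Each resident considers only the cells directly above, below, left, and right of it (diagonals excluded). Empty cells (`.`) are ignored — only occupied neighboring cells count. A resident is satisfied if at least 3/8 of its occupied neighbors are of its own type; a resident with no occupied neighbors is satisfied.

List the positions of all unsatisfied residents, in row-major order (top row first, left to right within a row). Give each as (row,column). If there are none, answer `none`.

(1,1), (1,2), (1,3), (2,1), (2,2), (2,3), (3,1), (3,2)

(1,1)R 0/2 ✗
(1,2)B 0/3 ✗
(1,3)R 1/3 ✗
(1,4)R 2/2 ✓
(2,1)B 0/3 ✗
(2,2)R 0/4 ✗
(2,3)B 0/3 ✗
(2,4)R 1/2 ✓
(3,1)R 1/3 ✗
(3,2)B 0/3 ✗
(4,1)R 2/2 ✓
(4,2)R 2/3 ✓
(4,3)R 2/2 ✓
(4,4)R 1/1 ✓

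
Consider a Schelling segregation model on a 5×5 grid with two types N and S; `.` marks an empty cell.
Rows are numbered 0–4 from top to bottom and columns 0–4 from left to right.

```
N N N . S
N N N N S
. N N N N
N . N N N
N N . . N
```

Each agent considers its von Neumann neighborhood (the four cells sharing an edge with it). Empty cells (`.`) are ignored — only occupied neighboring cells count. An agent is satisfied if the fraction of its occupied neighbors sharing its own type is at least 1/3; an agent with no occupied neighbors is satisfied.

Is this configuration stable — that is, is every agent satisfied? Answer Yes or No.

Yes

Row 0: (0,0)N 2/2 ✓ · (0,1)N 3/3 ✓ · (0,2)N 2/2 ✓ · (0,4)S 1/1 ✓
Row 1: (1,0)N 2/2 ✓ · (1,1)N 4/4 ✓ · (1,2)N 4/4 ✓ · (1,3)N 2/3 ✓ · (1,4)S 1/3 ✓
Row 2: (2,1)N 2/2 ✓ · (2,2)N 4/4 ✓ · (2,3)N 4/4 ✓ · (2,4)N 2/3 ✓
Row 3: (3,0)N 1/1 ✓ · (3,2)N 2/2 ✓ · (3,3)N 3/3 ✓ · (3,4)N 3/3 ✓
Row 4: (4,0)N 2/2 ✓ · (4,1)N 1/1 ✓ · (4,4)N 1/1 ✓
All meet the threshold, so the configuration is stable.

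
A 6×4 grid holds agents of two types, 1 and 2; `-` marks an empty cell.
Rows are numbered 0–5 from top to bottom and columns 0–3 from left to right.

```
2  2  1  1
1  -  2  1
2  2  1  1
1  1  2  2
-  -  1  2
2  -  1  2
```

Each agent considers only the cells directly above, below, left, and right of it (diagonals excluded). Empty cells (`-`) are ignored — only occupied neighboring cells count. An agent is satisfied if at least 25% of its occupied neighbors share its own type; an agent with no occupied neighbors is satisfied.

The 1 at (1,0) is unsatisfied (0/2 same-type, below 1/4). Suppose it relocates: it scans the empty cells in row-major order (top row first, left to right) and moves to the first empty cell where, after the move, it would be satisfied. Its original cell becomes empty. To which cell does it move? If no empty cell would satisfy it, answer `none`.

(4,0)

Vacating (1,0). Empty cells in order:
  (1,1): 0/3 same-type → still unsatisfied.
  (4,0): 1/2 same-type → satisfied — stop here.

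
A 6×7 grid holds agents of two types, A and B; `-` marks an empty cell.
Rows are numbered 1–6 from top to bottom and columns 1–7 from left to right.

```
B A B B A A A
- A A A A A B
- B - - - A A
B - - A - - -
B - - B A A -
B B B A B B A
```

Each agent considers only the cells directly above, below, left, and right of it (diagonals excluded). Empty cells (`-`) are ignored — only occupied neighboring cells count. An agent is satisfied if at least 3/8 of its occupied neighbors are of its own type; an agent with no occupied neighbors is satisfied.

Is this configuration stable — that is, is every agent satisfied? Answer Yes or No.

No

Row 1: (1,1)B 0/1 ✗ · (1,2)A 1/3 ✗ · (1,3)B 1/3 ✗ · (1,4)B 1/3 ✗ · (1,5)A 2/3 ✓ · (1,6)A 3/3 ✓ · (1,7)A 1/2 ✓
Row 2: (2,2)A 2/3 ✓ · (2,3)A 2/3 ✓ · (2,4)A 2/3 ✓ · (2,5)A 3/3 ✓ · (2,6)A 3/4 ✓ · (2,7)B 0/3 ✗
Row 3: (3,2)B 0/1 ✗ · (3,6)A 2/2 ✓ · (3,7)A 1/2 ✓
Row 4: (4,1)B 1/1 ✓ · (4,4)A 0/1 ✗
Row 5: (5,1)B 2/2 ✓ · (5,4)B 0/3 ✗ · (5,5)A 1/3 ✗ · (5,6)A 1/2 ✓
Row 6: (6,1)B 2/2 ✓ · (6,2)B 2/2 ✓ · (6,3)B 1/2 ✓ · (6,4)A 0/3 ✗ · (6,5)B 1/3 ✗ · (6,6)B 1/3 ✗ · (6,7)A 0/1 ✗
For instance (1,1) has only 0/1 same-type neighbors, below 3/8.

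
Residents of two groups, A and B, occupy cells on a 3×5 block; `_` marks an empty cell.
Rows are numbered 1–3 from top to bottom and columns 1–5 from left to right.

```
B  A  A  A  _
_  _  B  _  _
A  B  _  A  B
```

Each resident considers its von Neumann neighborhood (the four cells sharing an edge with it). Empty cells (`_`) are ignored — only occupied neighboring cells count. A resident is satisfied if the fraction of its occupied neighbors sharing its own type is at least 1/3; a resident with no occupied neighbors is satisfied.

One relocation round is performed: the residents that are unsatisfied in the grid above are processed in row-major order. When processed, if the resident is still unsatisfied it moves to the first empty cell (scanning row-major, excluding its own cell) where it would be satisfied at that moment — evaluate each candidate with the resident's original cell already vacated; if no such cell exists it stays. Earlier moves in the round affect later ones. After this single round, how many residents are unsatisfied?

0

Initially unsatisfied (in order): (1,1), (2,3), (3,1), (3,2), (3,4), (3,5).
  (1,1) → (2,2).
  (2,3): now satisfied by earlier moves; stays.
  (3,1) → (1,1).
  (3,2): now satisfied by earlier moves; stays.
  (3,4) → (1,5).
  (3,5): now satisfied by earlier moves; stays.
Resulting grid:
A A A A A
_ B B _ _
_ B _ _ B
All satisfied now.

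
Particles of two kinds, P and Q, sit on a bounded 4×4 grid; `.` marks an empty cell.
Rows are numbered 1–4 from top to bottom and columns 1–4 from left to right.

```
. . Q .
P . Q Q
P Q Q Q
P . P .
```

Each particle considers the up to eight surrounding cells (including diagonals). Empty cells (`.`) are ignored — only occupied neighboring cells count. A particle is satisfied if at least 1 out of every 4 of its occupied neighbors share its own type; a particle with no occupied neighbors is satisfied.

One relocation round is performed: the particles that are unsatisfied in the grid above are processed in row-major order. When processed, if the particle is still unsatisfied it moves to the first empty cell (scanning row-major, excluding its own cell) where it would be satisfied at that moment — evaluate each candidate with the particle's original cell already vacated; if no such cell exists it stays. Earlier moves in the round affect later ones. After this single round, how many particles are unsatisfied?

0

Initially unsatisfied (in order): (4,3).
  (4,3) → (1,1).
Resulting grid:
P . Q .
P . Q Q
P Q Q Q
P . . .
All satisfied now.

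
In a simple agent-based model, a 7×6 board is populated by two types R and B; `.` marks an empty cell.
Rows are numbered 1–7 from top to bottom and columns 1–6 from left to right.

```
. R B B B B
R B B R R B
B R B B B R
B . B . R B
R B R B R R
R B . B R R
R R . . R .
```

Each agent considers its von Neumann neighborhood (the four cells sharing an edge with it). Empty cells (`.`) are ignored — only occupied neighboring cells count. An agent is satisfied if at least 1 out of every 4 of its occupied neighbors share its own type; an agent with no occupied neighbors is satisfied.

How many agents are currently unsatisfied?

(1,2)R 0/2 ✗
(1,3)B 2/3 ✓
(1,4)B 2/3 ✓
(1,5)B 2/3 ✓
(1,6)B 2/2 ✓
(2,1)R 0/2 ✗
(2,2)B 1/4 ✓
(2,3)B 3/4 ✓
(2,4)R 1/4 ✓
(2,5)R 1/4 ✓
(2,6)B 1/3 ✓
(3,1)B 1/3 ✓
(3,2)R 0/3 ✗
(3,3)B 3/4 ✓
(3,4)B 2/3 ✓
(3,5)B 1/4 ✓
(3,6)R 0/3 ✗
(4,1)B 1/2 ✓
(4,3)B 1/2 ✓
(4,5)R 1/3 ✓
(4,6)B 0/3 ✗
(5,1)R 1/3 ✓
(5,2)B 1/3 ✓
(5,3)R 0/3 ✗
(5,4)B 1/3 ✓
(5,5)R 3/4 ✓
(5,6)R 2/3 ✓
(6,1)R 2/3 ✓
(6,2)B 1/3 ✓
(6,4)B 1/2 ✓
(6,5)R 3/4 ✓
(6,6)R 2/2 ✓
(7,1)R 2/2 ✓
(7,2)R 1/2 ✓
(7,5)R 1/1 ✓
Unsatisfied: (1,2), (2,1), (3,2), (3,6), (4,6), (5,3) — 6 in total.

6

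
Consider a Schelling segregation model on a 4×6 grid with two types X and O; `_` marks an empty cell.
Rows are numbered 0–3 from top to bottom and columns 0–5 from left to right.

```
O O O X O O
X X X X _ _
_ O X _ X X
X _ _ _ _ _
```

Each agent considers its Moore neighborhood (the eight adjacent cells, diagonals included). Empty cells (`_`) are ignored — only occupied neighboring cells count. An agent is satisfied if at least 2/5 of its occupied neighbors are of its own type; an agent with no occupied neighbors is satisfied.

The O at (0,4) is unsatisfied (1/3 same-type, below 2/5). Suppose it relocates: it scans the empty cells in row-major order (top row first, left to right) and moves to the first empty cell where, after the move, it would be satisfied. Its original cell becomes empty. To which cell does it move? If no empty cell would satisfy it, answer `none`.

(3,2)

Vacating (0,4). Empty cells in order:
  (1,4): 1/5 same-type → still unsatisfied.
  (1,5): 1/3 same-type → still unsatisfied.
  (2,0): 1/4 same-type → still unsatisfied.
  (2,3): 0/4 same-type → still unsatisfied.
  (3,1): 1/3 same-type → still unsatisfied.
  (3,2): 1/2 same-type → satisfied — stop here.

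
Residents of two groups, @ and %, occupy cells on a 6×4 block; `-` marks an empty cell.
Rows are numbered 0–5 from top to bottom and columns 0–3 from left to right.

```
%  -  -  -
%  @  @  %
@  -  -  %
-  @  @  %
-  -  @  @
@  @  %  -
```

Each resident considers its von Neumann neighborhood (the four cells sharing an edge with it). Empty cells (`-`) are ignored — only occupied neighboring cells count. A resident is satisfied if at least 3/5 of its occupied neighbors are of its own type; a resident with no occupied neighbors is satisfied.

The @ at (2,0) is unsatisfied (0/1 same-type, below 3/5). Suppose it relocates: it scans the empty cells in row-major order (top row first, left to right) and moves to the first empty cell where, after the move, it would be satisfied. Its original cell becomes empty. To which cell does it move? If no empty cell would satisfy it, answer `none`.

(0,2)

Vacating (2,0). Empty cells in order:
  (0,1): 1/2 same-type → still unsatisfied.
  (0,2): 1/1 same-type → satisfied — stop here.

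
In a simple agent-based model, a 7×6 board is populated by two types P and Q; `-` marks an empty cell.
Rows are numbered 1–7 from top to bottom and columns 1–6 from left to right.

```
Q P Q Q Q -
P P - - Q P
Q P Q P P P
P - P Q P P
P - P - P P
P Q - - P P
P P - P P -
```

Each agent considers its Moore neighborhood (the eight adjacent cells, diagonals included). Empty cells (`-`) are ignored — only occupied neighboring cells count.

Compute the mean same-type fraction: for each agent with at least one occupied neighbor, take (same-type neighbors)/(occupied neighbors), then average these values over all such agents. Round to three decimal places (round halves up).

Row 1: (1,1)Q 0/3 · (1,2)P 2/4 · (1,3)Q 1/3 · (1,4)Q 3/3 · (1,5)Q 2/3
Row 2: (2,1)P 3/5 · (2,2)P 3/7 · (2,5)Q 2/6 · (2,6)P 2/4
Row 3: (3,1)Q 0/4 · (3,2)P 4/6 · (3,3)Q 1/5 · (3,4)P 3/6 · (3,5)P 5/7 · (3,6)P 4/5
Row 4: (4,1)P 2/3 · (4,3)P 3/5 · (4,4)Q 1/7 · (4,5)P 6/7 · (4,6)P 5/5
Row 5: (5,1)P 2/3 · (5,3)P 1/3 · (5,5)P 5/6 · (5,6)P 5/5
Row 6: (6,1)P 3/4 · (6,2)Q 0/5 · (6,5)P 5/5 · (6,6)P 4/4
Row 7: (7,1)P 2/3 · (7,2)P 2/3 · (7,4)P 2/2 · (7,5)P 3/3
Sum over 32 agents: 0/3 + 2/4 + 1/3 + 3/3 + 2/3 + 3/5 + 3/7 + 2/6 + 2/4 + 0/4 + 4/6 + 1/5 + 3/6 + 5/7 + 4/5 + 2/3 + 3/5 + 1/7 + 6/7 + 5/5 + 2/3 + 1/3 + 5/6 + 5/5 + 3/4 + 0/5 + 5/5 + 4/4 + 2/3 + 2/3 + 2/2 + 3/3 = 8159/420; mean = 8159/420 ÷ 32 = 8159/13440 = 0.607068… → 0.607.

0.607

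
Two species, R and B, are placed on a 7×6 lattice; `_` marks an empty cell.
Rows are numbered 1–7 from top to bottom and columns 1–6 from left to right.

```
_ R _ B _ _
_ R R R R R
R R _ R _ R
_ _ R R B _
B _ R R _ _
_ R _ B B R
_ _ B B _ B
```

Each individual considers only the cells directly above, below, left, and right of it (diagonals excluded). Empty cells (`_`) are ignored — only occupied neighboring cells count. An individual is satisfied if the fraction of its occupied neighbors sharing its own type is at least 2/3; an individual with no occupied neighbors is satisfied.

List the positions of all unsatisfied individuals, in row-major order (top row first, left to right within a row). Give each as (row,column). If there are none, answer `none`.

(1,2)R 1/1 satisfied
(1,4)B 0/1 not
(2,2)R 3/3 satisfied
(2,3)R 2/2 satisfied
(2,4)R 3/4 satisfied
(2,5)R 2/2 satisfied
(2,6)R 2/2 satisfied
(3,1)R 1/1 satisfied
(3,2)R 2/2 satisfied
(3,4)R 2/2 satisfied
(3,6)R 1/1 satisfied
(4,3)R 2/2 satisfied
(4,4)R 3/4 satisfied
(4,5)B 0/1 not
(5,1)B 0/0 satisfied
(5,3)R 2/2 satisfied
(5,4)R 2/3 satisfied
(6,2)R 0/0 satisfied
(6,4)B 2/3 satisfied
(6,5)B 1/2 not
(6,6)R 0/2 not
(7,3)B 1/1 satisfied
(7,4)B 2/2 satisfied
(7,6)B 0/1 not

(1,4), (4,5), (6,5), (6,6), (7,6)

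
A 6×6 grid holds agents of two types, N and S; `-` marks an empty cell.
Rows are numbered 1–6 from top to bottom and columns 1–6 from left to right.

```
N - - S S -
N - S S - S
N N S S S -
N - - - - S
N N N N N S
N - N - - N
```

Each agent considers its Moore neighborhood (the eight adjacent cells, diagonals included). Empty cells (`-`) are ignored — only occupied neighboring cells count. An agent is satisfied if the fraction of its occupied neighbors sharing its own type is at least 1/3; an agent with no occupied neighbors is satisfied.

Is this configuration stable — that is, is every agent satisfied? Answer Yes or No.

(1,1)N 1/1 satisfied
(1,4)S 3/3 satisfied
(1,5)S 3/3 satisfied
(2,1)N 3/3 satisfied
(2,3)S 4/5 satisfied
(2,4)S 6/6 satisfied
(2,6)S 2/2 satisfied
(3,1)N 3/3 satisfied
(3,2)N 3/5 satisfied
(3,3)S 3/4 satisfied
(3,4)S 4/4 satisfied
(3,5)S 4/4 satisfied
(4,1)N 4/4 satisfied
(4,6)S 2/3 satisfied
(5,1)N 3/3 satisfied
(5,2)N 5/5 satisfied
(5,3)N 3/3 satisfied
(5,4)N 3/3 satisfied
(5,5)N 2/4 satisfied
(5,6)S 1/3 satisfied
(6,1)N 2/2 satisfied
(6,3)N 3/3 satisfied
(6,6)N 1/2 satisfied
All meet the threshold, so the configuration is stable.

Yes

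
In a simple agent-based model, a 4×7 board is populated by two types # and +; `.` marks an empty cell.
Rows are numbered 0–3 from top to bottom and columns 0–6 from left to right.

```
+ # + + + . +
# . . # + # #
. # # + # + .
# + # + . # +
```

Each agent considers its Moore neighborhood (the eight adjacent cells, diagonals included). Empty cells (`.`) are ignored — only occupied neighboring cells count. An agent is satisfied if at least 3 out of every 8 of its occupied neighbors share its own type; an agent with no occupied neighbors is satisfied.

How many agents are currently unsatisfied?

Row 0: (0,0)+ 0/2 not · (0,1)# 1/3 not · (0,2)+ 1/3 not · (0,3)+ 3/4 satisfied · (0,4)+ 2/4 satisfied · (0,6)+ 0/2 not
Row 1: (1,0)# 2/3 satisfied · (1,3)# 2/7 not · (1,4)+ 4/7 satisfied · (1,5)# 2/6 not · (1,6)# 1/3 not
Row 2: (2,1)# 4/5 satisfied · (2,2)# 3/6 satisfied · (2,3)+ 2/6 not · (2,4)# 3/7 satisfied · (2,5)+ 2/6 not
Row 3: (3,0)# 1/2 satisfied · (3,1)+ 0/4 not · (3,2)# 2/5 satisfied · (3,3)+ 1/4 not · (3,5)# 1/3 not · (3,6)+ 1/2 satisfied
Unsatisfied: (0,0), (0,1), (0,2), (0,6), (1,3), (1,5), (1,6), (2,3), (2,5), (3,1), (3,3), (3,5) — 12 in total.

12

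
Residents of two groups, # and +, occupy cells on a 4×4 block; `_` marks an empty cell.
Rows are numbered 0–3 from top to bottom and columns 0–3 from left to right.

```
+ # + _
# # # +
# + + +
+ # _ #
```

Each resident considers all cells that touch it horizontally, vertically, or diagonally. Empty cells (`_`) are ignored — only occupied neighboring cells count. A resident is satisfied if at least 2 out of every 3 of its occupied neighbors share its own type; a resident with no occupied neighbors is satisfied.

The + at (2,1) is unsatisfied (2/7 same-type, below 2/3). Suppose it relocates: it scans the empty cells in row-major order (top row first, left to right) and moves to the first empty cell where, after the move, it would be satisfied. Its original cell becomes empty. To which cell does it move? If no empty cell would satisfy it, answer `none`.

Vacating (2,1). Empty cells in order:
  (0,3): 2/3 same-type → satisfied — stop here.

(0,3)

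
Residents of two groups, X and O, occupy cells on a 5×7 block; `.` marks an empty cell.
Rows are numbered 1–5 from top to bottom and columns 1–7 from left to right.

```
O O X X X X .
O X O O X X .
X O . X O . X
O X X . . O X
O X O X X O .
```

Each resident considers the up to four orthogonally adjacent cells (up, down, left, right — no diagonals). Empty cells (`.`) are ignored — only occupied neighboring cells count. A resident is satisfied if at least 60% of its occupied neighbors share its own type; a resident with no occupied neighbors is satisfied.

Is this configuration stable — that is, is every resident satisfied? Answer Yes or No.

No

(1,1)O 2/2 ok
(1,2)O 1/3 unhappy
(1,3)X 1/3 unhappy
(1,4)X 2/3 ok
(1,5)X 3/3 ok
(1,6)X 2/2 ok
(2,1)O 1/3 unhappy
(2,2)X 0/4 unhappy
(2,3)O 1/3 unhappy
(2,4)O 1/4 unhappy
(2,5)X 2/4 unhappy
(2,6)X 2/2 ok
(3,1)X 0/3 unhappy
(3,2)O 0/3 unhappy
(3,4)X 0/2 unhappy
(3,5)O 0/2 unhappy
(3,7)X 1/1 ok
(4,1)O 1/3 unhappy
(4,2)X 2/4 unhappy
(4,3)X 1/2 unhappy
(4,6)O 1/2 unhappy
(4,7)X 1/2 unhappy
(5,1)O 1/2 unhappy
(5,2)X 1/3 unhappy
(5,3)O 0/3 unhappy
(5,4)X 1/2 unhappy
(5,5)X 1/2 unhappy
(5,6)O 1/2 unhappy
For instance (1,2) has only 1/3 same-type neighbors, below 3/5.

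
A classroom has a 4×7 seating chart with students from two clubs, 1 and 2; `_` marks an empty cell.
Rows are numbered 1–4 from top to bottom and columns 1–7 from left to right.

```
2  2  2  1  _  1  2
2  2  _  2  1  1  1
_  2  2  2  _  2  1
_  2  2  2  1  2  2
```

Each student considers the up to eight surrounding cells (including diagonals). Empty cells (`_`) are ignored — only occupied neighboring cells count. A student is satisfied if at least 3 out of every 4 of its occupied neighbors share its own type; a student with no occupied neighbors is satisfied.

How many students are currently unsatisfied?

Row 1: (1,1)2 3/3 satisfied · (1,2)2 4/4 satisfied · (1,3)2 3/4 satisfied · (1,4)1 1/3 not · (1,6)1 3/4 satisfied · (1,7)2 0/3 not
Row 2: (2,1)2 4/4 satisfied · (2,2)2 6/6 satisfied · (2,4)2 3/5 not · (2,5)1 3/6 not · (2,6)1 4/6 not · (2,7)1 3/5 not
Row 3: (3,2)2 5/5 satisfied · (3,3)2 7/7 satisfied · (3,4)2 4/6 not · (3,6)2 2/7 not · (3,7)1 2/5 not
Row 4: (4,2)2 3/3 satisfied · (4,3)2 5/5 satisfied · (4,4)2 3/4 satisfied · (4,5)1 0/4 not · (4,6)2 2/4 not · (4,7)2 2/3 not
Unsatisfied: (1,4), (1,7), (2,4), (2,5), (2,6), (2,7), (3,4), (3,6), (3,7), (4,5), (4,6), (4,7) — 12 in total.

12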